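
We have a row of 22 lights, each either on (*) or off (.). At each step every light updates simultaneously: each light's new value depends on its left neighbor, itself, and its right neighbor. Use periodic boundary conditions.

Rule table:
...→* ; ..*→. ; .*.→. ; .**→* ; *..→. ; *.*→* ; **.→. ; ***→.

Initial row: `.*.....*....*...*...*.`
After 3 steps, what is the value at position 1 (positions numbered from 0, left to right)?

step 1: ...***...**...*...*...
step 2: **.*...*.*..*...*...**
step 3: ..*..*..*.....*...*.*.
position 1 holds .

.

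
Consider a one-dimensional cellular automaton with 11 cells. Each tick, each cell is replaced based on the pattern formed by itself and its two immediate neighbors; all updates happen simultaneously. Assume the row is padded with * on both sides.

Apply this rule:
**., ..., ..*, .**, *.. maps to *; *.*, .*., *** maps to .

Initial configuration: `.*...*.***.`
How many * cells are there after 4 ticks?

tick 1: ..***..*.*.
tick 2: ***.***....
tick 3: ..*.*.*****
tick 4: **....*....
count of *: 3

3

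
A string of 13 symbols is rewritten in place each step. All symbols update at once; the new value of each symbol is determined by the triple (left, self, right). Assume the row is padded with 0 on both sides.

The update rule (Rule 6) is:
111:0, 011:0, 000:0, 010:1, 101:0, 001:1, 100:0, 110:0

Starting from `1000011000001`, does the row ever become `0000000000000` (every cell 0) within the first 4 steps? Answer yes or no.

no

1000100000011
1001100000100
1010000001100
1010000010000
step 4 is 1010000010000, still not uniform 0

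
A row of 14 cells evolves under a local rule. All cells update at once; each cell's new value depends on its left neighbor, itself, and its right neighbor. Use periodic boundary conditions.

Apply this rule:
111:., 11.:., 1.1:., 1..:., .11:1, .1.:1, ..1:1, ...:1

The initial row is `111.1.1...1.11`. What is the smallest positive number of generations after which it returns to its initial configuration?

....1.1.111.1.
11111.1.1...1.
1.....1.1.111.
1.11111.1.1...
1.1.....1.1.11
..1.11111.1.1.
111.1.....1.1.
1...1.11111.1.
1.111.1.....1.
1.1...1.11111.
1.1.111.1.....
1.1.1...1.1111
..1.1.111.1...
111.1.1...1.11

14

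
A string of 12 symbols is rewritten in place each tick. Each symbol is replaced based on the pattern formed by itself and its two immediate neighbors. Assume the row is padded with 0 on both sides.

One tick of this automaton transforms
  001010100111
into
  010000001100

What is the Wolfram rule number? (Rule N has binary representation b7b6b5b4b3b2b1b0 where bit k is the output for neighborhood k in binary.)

position 10: 111 → 0  (bit 7 = 0)
position 11: 110 → 0  (bit 6 = 0)
position 3: 101 → 0  (bit 5 = 0)
position 7: 100 → 0  (bit 4 = 0)
position 9: 011 → 1  (bit 3 = 1)
position 2: 010 → 0  (bit 2 = 0)
position 1: 001 → 1  (bit 1 = 1)
position 0: 000 → 0  (bit 0 = 0)
bits b7..b0 = 00001010 = 10

10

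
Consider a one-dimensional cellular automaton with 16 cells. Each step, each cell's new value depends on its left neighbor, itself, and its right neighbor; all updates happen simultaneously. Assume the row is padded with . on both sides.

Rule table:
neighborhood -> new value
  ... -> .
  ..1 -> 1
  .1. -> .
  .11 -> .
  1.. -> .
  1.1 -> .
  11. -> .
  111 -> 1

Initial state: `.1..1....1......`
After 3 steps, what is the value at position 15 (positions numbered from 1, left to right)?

.

step 1: 1..1....1.......
step 2: ..1....1........
step 3: .1....1.........
position 15 holds .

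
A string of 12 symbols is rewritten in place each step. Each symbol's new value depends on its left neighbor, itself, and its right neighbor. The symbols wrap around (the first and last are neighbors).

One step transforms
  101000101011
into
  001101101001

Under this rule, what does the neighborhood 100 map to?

1

At position 3 the neighborhood is 100; the next row has 1 there.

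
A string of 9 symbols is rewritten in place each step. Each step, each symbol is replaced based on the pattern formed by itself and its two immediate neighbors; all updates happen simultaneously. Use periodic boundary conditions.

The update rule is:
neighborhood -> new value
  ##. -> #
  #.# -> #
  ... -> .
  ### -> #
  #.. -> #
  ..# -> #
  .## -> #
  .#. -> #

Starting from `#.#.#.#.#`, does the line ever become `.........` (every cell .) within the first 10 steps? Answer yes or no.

no

#########
#########  (fixed point — unchanged through step 10)
step 10 is #########, still not uniform .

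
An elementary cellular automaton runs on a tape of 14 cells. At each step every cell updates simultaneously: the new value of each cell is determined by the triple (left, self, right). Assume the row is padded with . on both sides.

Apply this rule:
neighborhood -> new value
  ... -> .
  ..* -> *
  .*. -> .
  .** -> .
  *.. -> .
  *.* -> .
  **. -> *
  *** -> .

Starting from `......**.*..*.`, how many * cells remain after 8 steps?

step 1: .....*.*...*..
step 2: ....*.....*...
step 3: ...*.....*....
step 4: ..*.....*.....
step 5: .*.....*......
step 6: *.....*.......
step 7: .....*........
step 8: ....*.........
count of *: 1

1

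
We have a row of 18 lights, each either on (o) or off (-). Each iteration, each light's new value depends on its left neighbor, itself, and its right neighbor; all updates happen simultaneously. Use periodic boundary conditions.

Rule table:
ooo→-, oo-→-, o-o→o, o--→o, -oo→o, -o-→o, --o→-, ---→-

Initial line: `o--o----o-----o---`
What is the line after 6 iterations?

oo-oo---oo----oo--
o-oo-o--o-o---o-o-
ooo-ooo-oooo--oooo
---oo--oo---o-o---
---o-o-o-o--oooo--
---oooooooo-o---o-

---oooooooo-o---o-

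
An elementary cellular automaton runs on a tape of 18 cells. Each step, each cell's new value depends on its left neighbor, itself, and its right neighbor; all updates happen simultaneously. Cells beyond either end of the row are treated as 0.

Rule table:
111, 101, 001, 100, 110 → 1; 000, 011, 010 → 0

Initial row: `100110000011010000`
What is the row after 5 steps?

011011000101101000
101101101010110100
010110110101011010
101011011010101101
010101101101010110

010101101101010110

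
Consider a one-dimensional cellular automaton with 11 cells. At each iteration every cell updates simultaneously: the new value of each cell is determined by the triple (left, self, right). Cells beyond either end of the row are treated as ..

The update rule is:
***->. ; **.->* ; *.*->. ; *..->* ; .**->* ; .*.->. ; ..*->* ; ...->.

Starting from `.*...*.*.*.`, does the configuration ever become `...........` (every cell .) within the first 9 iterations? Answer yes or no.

*.*.*.....*
.....*...*.
....*.*.*.*
...*.......
..*.*......
.*...*.....
*.*.*.*....
.......*...
......*.*..
iteration 9 is ......*.*.., still not uniform .

no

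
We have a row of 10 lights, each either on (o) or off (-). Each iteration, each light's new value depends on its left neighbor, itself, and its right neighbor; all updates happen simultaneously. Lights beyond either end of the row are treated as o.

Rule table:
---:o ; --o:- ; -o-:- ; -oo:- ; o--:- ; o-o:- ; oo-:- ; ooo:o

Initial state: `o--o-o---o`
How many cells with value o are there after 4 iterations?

iteration 1: -------o--
iteration 2: -ooooo----
iteration 3: --ooo--oo-
iteration 4: ---o------
count of o: 1

1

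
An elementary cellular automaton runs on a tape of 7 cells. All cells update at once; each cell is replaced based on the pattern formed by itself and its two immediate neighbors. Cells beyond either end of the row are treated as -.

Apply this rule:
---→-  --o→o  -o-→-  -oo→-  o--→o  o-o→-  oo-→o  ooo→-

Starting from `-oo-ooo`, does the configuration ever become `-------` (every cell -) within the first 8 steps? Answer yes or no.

step 1: o-o---o
step 2: ---o-o-
step 3: --o---o
step 4: -o-o-o-
step 5: o-----o
step 6: -o---o-
step 7: o-o-o-o
step 8: -------
all cells are - at step 8

yes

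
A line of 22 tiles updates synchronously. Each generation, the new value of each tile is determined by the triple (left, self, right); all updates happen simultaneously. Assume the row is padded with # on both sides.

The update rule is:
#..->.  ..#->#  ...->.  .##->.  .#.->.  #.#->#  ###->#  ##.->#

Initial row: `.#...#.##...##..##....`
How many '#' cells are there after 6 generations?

11

#...#.#.#..#.#.#.#...#
#..#.#.#..#.#.#.#...#.
#.#.#.#..#.#.#.#...#.#
##.#.#..#.#.#.#...#.#.
###.#..#.#.#.#...#.#.#
####..#.#.#.#...#.#.#.
count of #: 11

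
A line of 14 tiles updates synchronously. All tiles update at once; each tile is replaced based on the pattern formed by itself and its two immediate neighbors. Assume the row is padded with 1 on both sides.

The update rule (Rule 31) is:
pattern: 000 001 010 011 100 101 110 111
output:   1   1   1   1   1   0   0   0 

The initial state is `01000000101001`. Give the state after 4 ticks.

01000000000000

01111111101111
01000000001000
01111111111111
01000000000000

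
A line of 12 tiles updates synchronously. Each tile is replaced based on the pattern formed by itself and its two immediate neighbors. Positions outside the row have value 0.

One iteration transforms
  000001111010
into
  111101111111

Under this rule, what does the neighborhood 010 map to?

At position 10 the neighborhood is 010; the next row has 1 there.

1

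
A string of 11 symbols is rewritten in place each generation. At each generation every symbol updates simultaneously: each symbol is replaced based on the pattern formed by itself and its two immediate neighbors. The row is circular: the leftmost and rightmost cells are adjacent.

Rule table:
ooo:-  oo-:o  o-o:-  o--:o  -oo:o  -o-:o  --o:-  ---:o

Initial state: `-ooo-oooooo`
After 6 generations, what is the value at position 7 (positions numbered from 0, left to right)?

-

-o-o-o----o
-o-o-oooo-o
-o-o-o--o-o
-o-o-oo-o-o
-o-o-oo-o-o  (fixed point — unchanged through generation 6)
position 7 holds -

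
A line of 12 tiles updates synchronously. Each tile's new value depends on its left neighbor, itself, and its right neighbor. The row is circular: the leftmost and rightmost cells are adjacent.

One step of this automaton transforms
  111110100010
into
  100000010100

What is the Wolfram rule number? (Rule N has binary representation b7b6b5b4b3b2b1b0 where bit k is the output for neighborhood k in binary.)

position 1: 111 → 0  (bit 7 = 0)
position 4: 110 → 0  (bit 6 = 0)
position 5: 101 → 0  (bit 5 = 0)
position 7: 100 → 1  (bit 4 = 1)
position 0: 011 → 1  (bit 3 = 1)
position 6: 010 → 0  (bit 2 = 0)
position 9: 001 → 1  (bit 1 = 1)
position 8: 000 → 0  (bit 0 = 0)
bits b7..b0 = 00011010 = 26

26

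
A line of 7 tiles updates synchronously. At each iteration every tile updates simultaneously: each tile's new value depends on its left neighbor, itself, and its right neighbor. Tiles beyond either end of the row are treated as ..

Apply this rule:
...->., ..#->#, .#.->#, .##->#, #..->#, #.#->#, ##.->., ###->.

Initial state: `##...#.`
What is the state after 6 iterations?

#.#.###
#####..
#....#.
##..###
#.###..
###..#.

###..#.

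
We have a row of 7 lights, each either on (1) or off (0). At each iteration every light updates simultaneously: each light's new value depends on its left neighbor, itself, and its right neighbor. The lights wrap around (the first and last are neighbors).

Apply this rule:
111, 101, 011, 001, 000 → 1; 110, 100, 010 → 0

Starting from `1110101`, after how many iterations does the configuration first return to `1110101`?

7

iteration 1: 1101011
iteration 2: 1010111
iteration 3: 0101111
iteration 4: 1011110
iteration 5: 0111101
iteration 6: 1111010
iteration 7: 1110101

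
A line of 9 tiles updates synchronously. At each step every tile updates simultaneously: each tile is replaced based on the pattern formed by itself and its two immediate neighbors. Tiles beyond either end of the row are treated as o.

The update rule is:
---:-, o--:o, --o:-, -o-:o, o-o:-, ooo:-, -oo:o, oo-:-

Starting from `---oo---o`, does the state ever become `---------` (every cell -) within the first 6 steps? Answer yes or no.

step 1: o--o-o--o
step 2: -o-o-oo-o
step 3: -o-o-o--o
step 4: -o-o-oo-o  (repeats step 2; period 2)
step 6: -o-o-oo-o
step 6 is -o-o-oo-o, still not uniform -

no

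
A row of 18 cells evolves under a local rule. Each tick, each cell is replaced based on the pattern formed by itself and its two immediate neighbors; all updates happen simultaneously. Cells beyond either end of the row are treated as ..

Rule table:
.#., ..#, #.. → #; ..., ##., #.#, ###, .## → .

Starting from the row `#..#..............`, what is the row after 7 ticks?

###.....###.......

#####.............
.....#............
....###...........
...#...#..........
..###.###.........
.#.......#........
###.....###.......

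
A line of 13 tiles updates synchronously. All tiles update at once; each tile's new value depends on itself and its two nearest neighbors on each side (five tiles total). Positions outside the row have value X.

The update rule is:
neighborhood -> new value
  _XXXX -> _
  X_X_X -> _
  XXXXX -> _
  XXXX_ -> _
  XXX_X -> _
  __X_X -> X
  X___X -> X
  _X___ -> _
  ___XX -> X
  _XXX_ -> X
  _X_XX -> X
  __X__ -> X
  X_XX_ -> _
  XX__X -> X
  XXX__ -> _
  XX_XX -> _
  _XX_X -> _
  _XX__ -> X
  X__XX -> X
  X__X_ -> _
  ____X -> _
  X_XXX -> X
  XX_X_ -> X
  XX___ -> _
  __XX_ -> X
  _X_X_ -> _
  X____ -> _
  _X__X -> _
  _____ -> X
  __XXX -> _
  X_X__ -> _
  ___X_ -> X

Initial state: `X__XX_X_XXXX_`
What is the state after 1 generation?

_XXX_X_XX____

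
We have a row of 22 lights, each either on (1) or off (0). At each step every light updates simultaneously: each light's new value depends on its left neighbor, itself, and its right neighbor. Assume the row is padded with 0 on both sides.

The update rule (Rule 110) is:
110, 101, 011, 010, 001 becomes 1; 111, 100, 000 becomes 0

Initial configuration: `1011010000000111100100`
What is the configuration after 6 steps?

1111110000001100101100
1000010000011101111100
1000110000110111000100
1001110001111101001100
1011010011000111011100
1111110111001101110100

1111110111001101110100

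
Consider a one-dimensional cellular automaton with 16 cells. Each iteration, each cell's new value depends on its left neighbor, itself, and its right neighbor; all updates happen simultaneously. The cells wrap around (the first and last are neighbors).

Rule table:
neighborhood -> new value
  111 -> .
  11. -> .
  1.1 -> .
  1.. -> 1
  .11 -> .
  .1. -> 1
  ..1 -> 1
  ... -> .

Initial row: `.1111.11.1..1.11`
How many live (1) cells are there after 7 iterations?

8

iteration 1: .........1111...
iteration 2: ........1....1..
iteration 3: .......111..111.
iteration 4: ......1...11...1
iteration 5: 1....111.1..1.11
iteration 6: .1..1....1111...
iteration 7: 111111..1....1..
count of 1: 8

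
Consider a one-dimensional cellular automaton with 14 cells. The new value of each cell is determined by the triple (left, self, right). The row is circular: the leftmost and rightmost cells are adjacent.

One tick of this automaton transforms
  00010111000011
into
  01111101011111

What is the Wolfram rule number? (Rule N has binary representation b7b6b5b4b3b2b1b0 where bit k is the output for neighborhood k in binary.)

111

position 6: 111 → 0  (bit 7 = 0)
position 7: 110 → 1  (bit 6 = 1)
position 4: 101 → 1  (bit 5 = 1)
position 0: 100 → 0  (bit 4 = 0)
position 5: 011 → 1  (bit 3 = 1)
position 3: 010 → 1  (bit 2 = 1)
position 2: 001 → 1  (bit 1 = 1)
position 1: 000 → 1  (bit 0 = 1)
bits b7..b0 = 01101111 = 111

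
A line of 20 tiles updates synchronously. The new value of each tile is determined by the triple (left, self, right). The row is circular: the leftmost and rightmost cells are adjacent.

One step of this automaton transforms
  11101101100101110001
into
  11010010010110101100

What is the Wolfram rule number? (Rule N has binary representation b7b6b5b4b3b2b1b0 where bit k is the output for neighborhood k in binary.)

181

position 0: 111 → 1  (bit 7 = 1)
position 2: 110 → 0  (bit 6 = 0)
position 3: 101 → 1  (bit 5 = 1)
position 9: 100 → 1  (bit 4 = 1)
position 4: 011 → 0  (bit 3 = 0)
position 11: 010 → 1  (bit 2 = 1)
position 10: 001 → 0  (bit 1 = 0)
position 17: 000 → 1  (bit 0 = 1)
bits b7..b0 = 10110101 = 181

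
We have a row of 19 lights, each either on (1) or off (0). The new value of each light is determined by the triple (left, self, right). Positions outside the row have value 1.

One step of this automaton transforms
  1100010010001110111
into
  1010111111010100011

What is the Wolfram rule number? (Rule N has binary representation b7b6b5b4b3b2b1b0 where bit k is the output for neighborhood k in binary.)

150

position 0: 111 → 1  (bit 7 = 1)
position 1: 110 → 0  (bit 6 = 0)
position 15: 101 → 0  (bit 5 = 0)
position 2: 100 → 1  (bit 4 = 1)
position 12: 011 → 0  (bit 3 = 0)
position 5: 010 → 1  (bit 2 = 1)
position 4: 001 → 1  (bit 1 = 1)
position 3: 000 → 0  (bit 0 = 0)
bits b7..b0 = 10010110 = 150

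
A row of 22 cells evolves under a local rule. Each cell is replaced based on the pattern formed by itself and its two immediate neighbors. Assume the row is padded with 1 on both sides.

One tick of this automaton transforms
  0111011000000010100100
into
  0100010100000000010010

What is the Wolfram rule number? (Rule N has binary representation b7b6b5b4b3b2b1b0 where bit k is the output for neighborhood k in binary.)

position 2: 111 → 0  (bit 7 = 0)
position 3: 110 → 0  (bit 6 = 0)
position 0: 101 → 0  (bit 5 = 0)
position 7: 100 → 1  (bit 4 = 1)
position 1: 011 → 1  (bit 3 = 1)
position 14: 010 → 0  (bit 2 = 0)
position 13: 001 → 0  (bit 1 = 0)
position 8: 000 → 0  (bit 0 = 0)
bits b7..b0 = 00011000 = 24

24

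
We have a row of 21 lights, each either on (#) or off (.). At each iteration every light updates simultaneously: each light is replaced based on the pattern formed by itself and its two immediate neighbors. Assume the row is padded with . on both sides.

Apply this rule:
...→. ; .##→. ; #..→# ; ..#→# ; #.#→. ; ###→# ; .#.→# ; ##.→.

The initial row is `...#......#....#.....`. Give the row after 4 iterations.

..###....###..###....
.#.#.#..#.#.##.#.#...
##.#.####.#....#.##..
...#..##..##..##...#.

...#..##..##..##...#.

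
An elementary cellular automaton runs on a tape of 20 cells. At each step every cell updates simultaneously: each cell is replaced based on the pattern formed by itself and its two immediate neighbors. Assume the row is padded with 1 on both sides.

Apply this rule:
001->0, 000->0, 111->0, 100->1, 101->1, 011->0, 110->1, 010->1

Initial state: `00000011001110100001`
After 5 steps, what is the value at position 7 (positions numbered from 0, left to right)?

0

10000001100011110000
11000000110000011000
01100000011000001100
10110000001100000110
11011000000110000011
position 7 holds 0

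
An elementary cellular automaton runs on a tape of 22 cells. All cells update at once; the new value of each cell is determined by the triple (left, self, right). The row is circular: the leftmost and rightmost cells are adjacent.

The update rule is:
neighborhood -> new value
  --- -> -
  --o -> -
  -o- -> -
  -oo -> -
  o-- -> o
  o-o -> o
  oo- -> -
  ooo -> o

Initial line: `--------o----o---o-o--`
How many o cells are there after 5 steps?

4

---------o----o---o-o-
----------o----o---o-o
o----------o----o---o-
-o----------o----o---o
o-o----------o----o---
count of o: 4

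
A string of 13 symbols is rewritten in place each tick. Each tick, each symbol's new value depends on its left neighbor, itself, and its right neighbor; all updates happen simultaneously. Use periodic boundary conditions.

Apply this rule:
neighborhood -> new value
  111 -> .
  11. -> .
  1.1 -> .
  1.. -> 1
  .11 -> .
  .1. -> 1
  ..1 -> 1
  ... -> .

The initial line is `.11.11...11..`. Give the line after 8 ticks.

1.....1.1..1.
11...11.1111.
..1.1........
.11.11.......
1.....1......
11...111....1
..1.1...1..1.
.11.11.111111

.11.11.111111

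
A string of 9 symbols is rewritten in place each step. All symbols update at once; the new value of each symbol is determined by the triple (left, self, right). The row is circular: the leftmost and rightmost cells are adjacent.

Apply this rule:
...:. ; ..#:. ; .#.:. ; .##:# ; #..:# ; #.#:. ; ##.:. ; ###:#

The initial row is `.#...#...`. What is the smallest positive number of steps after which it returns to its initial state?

9

..#...#..
...#...#.
....#...#
#....#...
.#....#..
..#....#.
...#....#
#...#....
.#...#...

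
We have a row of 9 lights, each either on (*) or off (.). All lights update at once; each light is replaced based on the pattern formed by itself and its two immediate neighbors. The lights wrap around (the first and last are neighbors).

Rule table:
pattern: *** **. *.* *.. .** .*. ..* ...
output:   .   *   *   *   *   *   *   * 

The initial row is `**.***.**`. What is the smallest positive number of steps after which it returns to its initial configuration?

.***.***.
**.***.**

2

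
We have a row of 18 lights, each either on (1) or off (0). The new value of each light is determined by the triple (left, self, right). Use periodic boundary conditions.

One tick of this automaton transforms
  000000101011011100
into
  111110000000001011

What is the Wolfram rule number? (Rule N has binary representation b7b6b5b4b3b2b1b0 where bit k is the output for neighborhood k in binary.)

145

position 14: 111 → 1  (bit 7 = 1)
position 11: 110 → 0  (bit 6 = 0)
position 7: 101 → 0  (bit 5 = 0)
position 16: 100 → 1  (bit 4 = 1)
position 10: 011 → 0  (bit 3 = 0)
position 6: 010 → 0  (bit 2 = 0)
position 5: 001 → 0  (bit 1 = 0)
position 0: 000 → 1  (bit 0 = 1)
bits b7..b0 = 10010001 = 145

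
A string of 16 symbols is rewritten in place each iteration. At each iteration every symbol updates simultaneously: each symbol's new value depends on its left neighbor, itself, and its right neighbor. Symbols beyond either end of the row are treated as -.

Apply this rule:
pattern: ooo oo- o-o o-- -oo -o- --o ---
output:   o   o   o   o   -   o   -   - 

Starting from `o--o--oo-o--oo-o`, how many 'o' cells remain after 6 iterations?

oo-oo--oooo--ooo
-oo-oo--oooo--oo
--oo-oo--oooo--o
---oo-oo--oooo-o
----oo-oo--ooooo
-----oo-oo--oooo
count of o: 8

8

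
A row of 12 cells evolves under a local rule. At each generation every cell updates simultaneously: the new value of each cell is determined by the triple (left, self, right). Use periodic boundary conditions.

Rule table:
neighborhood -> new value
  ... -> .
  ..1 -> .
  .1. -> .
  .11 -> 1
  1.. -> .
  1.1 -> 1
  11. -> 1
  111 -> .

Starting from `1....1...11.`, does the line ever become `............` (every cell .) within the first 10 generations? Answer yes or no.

generation 1: .........111
generation 2: .........1.1
generation 3: ..........1.
generation 4: ............
all cells are . at generation 4

yes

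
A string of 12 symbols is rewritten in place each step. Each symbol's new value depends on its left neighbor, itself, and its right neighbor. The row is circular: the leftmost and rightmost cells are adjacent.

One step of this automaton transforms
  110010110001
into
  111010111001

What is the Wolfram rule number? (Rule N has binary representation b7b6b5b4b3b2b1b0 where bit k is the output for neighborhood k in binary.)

position 0: 111 → 1  (bit 7 = 1)
position 1: 110 → 1  (bit 6 = 1)
position 5: 101 → 0  (bit 5 = 0)
position 2: 100 → 1  (bit 4 = 1)
position 6: 011 → 1  (bit 3 = 1)
position 4: 010 → 1  (bit 2 = 1)
position 3: 001 → 0  (bit 1 = 0)
position 9: 000 → 0  (bit 0 = 0)
bits b7..b0 = 11011100 = 220

220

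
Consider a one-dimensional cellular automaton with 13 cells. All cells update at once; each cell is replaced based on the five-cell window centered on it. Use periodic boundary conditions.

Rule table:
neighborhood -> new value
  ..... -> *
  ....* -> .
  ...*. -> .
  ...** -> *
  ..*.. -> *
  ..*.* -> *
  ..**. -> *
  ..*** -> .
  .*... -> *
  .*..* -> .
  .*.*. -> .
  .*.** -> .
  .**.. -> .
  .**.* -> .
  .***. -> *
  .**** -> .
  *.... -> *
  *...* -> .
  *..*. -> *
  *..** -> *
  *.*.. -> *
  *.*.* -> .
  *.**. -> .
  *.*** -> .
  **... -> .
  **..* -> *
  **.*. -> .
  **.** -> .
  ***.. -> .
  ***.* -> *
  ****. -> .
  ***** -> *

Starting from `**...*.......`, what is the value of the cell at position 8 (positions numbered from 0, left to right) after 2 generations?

*

generation 1: *....******.*
generation 2: ..*.*..**.*..
position 8 holds *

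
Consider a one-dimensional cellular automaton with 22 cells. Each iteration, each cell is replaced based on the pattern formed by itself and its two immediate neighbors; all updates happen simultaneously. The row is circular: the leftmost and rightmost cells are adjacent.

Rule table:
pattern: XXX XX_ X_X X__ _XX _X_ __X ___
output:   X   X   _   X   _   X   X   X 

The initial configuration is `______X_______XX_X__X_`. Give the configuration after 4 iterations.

XXXXXXXXXXXXXX__XX__XX

XXXXXXXXXXXXXX_X_XXXXX
XXXXXXXXXXXXXX_X__XXXX
XXXXXXXXXXXXXX_XXX_XXX
XXXXXXXXXXXXXX__XX__XX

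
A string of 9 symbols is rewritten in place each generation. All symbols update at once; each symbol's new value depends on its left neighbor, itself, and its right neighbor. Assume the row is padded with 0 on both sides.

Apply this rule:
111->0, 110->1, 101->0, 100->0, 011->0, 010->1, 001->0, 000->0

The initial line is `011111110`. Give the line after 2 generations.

000000010

000000010
000000010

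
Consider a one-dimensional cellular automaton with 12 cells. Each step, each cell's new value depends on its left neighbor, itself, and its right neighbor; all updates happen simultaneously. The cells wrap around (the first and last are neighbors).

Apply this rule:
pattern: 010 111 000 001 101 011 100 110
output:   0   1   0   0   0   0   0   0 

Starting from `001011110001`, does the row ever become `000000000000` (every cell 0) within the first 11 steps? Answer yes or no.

yes

000001100000
000000000000
all cells are 0 at step 2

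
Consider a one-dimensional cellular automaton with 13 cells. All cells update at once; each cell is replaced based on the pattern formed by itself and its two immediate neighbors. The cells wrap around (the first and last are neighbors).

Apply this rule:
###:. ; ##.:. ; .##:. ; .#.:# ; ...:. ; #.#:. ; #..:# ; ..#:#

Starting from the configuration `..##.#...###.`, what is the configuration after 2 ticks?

tick 1: .#...##.#...#
tick 2: .##.#...##.##

.##.#...##.##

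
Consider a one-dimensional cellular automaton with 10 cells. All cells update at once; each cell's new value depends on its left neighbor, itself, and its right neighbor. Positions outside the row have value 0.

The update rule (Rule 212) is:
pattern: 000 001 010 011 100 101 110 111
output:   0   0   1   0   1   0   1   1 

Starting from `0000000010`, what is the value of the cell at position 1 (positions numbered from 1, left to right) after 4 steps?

step 1: 0000000011
step 2: 0000000001
step 3: 0000000001  (fixed point — unchanged through step 4)
position 1 holds 0

0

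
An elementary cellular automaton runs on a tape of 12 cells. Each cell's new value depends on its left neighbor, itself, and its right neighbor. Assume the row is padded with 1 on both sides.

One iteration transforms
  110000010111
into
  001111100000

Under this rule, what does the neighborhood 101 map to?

0

At position 8 the neighborhood is 101; the next row has 0 there.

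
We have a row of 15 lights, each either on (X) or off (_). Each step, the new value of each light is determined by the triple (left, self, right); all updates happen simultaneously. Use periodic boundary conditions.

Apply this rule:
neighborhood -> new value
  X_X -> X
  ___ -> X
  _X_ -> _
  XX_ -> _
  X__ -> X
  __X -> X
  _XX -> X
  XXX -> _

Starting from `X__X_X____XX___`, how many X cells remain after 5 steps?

_XX_X_XXXXX_XXX
XX_X_XX____XX__
X_X_XX_XXXXX_XX
_X_XX_XX____XX_
X_XX_XX_XXXXX_X
count of X: 11

11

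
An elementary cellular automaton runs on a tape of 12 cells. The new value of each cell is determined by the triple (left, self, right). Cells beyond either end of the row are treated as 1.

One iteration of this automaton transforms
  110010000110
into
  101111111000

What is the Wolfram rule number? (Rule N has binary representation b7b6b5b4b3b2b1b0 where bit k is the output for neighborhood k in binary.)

position 0: 111 → 1  (bit 7 = 1)
position 1: 110 → 0  (bit 6 = 0)
position 11: 101 → 0  (bit 5 = 0)
position 2: 100 → 1  (bit 4 = 1)
position 9: 011 → 0  (bit 3 = 0)
position 4: 010 → 1  (bit 2 = 1)
position 3: 001 → 1  (bit 1 = 1)
position 6: 000 → 1  (bit 0 = 1)
bits b7..b0 = 10010111 = 151

151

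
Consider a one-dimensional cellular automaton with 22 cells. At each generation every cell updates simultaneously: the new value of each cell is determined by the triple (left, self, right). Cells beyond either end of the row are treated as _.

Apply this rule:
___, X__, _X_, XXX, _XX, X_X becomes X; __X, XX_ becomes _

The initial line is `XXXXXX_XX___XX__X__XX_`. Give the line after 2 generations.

XXXX_XX_XX_XXXXXX_XXXX

generation 1: XXXXX_XX_XX_X_X_XX_X_X
generation 2: XXXX_XX_XX_XXXXXX_XXXX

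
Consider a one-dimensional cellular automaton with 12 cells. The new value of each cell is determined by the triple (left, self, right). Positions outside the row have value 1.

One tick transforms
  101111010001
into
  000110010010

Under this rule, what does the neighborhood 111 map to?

At position 3 the neighborhood is 111; the next row has 1 there.

1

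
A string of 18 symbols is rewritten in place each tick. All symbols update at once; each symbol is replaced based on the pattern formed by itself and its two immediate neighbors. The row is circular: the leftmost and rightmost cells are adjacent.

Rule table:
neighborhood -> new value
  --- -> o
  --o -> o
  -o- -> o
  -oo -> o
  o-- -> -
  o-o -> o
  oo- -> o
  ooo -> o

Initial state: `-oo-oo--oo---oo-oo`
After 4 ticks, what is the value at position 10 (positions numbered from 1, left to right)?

o

tick 1: oooooo-ooo-ooooooo
tick 2: oooooooooooooooooo
tick 3: oooooooooooooooooo  (fixed point — unchanged through tick 4)
position 10 holds o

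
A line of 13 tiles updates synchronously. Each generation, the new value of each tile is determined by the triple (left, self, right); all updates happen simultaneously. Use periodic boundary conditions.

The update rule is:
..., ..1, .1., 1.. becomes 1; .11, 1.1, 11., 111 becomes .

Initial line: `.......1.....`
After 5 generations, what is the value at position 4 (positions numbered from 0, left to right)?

1111111111111
.............
1111111111111  (repeats generation 1; period 2)
generation 5: 1111111111111
position 4 holds 1

1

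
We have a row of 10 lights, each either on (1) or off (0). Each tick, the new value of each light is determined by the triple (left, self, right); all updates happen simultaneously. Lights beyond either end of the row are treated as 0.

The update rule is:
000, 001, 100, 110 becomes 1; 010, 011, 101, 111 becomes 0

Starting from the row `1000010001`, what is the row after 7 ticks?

0001110110

0111101110
1000100011
0111011101
1001000100
0110111011
1010001001
0001110110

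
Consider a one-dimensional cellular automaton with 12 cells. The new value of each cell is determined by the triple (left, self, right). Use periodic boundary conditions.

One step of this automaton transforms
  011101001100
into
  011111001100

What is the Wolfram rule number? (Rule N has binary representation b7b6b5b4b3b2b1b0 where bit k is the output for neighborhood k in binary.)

236

position 2: 111 → 1  (bit 7 = 1)
position 3: 110 → 1  (bit 6 = 1)
position 4: 101 → 1  (bit 5 = 1)
position 6: 100 → 0  (bit 4 = 0)
position 1: 011 → 1  (bit 3 = 1)
position 5: 010 → 1  (bit 2 = 1)
position 0: 001 → 0  (bit 1 = 0)
position 11: 000 → 0  (bit 0 = 0)
bits b7..b0 = 11101100 = 236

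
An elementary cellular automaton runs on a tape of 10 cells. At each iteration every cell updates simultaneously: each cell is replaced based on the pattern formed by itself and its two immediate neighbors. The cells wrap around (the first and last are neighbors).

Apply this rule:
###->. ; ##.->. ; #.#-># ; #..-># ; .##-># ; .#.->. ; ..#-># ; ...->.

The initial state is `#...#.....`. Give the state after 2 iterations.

iteration 1: .#.#.#...#
iteration 2: #.#.#.#.#.

#.#.#.#.#.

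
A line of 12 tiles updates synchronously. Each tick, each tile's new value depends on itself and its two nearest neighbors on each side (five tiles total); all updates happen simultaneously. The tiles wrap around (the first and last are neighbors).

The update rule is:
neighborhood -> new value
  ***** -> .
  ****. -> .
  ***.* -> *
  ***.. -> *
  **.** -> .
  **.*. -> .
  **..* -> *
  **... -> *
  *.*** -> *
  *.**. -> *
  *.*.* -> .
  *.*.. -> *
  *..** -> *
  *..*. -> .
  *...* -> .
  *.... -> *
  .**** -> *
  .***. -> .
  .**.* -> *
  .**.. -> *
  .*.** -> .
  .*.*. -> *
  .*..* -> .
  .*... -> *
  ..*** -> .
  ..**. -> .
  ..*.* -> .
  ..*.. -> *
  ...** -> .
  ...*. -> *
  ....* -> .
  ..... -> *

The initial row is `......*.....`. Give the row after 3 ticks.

tick 1: ****.*******
tick 2: ...*.**.....
tick 3: *.*..*******

*.*..*******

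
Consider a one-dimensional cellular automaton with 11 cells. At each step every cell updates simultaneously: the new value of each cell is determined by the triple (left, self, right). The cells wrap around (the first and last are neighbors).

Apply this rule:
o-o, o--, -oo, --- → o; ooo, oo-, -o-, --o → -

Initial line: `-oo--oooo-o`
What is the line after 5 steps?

-o-oo-o-o-o

oo-o-o---o-
o-o-o-oo--o
-o-o-oo-o-o
o-o-oo-o-o-
-o-oo-o-o-o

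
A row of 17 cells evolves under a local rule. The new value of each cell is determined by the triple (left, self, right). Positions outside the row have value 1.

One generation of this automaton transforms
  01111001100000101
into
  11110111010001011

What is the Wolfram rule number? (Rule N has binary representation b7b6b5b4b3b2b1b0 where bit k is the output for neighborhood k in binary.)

position 2: 111 → 1  (bit 7 = 1)
position 4: 110 → 0  (bit 6 = 0)
position 0: 101 → 1  (bit 5 = 1)
position 5: 100 → 1  (bit 4 = 1)
position 1: 011 → 1  (bit 3 = 1)
position 14: 010 → 0  (bit 2 = 0)
position 6: 001 → 1  (bit 1 = 1)
position 10: 000 → 0  (bit 0 = 0)
bits b7..b0 = 10111010 = 186

186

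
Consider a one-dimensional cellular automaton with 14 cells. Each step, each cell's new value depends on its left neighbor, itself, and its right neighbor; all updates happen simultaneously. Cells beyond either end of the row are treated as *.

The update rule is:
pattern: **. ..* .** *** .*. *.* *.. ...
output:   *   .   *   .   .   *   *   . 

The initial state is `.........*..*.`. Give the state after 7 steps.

*.........*..*
**.........*.*
.**.........**
****........*.
...**........*
*..***.......*
**.*.**......*

**.*.**......*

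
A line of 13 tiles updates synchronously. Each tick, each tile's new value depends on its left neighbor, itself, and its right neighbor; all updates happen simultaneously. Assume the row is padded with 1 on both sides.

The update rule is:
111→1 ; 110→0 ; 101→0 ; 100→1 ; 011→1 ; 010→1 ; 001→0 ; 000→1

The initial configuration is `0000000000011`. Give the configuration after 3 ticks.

tick 1: 1111111111011
tick 2: 1111111110011
tick 3: 1111111101011

1111111101011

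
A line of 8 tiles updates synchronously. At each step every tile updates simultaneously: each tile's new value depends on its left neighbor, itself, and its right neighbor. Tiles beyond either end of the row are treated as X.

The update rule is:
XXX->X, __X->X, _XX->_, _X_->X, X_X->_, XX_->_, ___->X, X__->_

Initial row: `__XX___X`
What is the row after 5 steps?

step 1: _X___XX_
step 2: _X_XX___
step 3: _X____XX
step 4: _X_XXX_X
step 5: _X__X___

_X__X___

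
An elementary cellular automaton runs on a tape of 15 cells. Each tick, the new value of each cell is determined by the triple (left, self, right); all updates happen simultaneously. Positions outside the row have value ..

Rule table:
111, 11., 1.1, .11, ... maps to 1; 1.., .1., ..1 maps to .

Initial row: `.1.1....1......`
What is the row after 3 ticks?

..11.111.111111

..1..11...11111
1....11.1.11111
..11.111.111111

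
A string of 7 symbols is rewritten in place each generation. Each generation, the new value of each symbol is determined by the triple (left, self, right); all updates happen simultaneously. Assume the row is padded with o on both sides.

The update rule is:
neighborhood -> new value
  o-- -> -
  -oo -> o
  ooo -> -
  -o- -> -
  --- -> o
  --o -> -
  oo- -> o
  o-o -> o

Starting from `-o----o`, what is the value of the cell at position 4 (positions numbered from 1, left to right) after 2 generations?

o

generation 1: o--oo-o
generation 2: o--oooo
position 4 holds o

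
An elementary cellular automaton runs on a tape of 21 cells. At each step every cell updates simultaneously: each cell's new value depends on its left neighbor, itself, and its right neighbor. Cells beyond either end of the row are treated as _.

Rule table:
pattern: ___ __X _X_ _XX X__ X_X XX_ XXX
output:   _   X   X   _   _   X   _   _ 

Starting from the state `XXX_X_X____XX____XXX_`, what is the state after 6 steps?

X____XX____XX________

___XXXX___X_____X____
__X______XX____XX____
_XX_____X_____X______
X______XX____XX______
X_____X_____X________
X____XX____XX________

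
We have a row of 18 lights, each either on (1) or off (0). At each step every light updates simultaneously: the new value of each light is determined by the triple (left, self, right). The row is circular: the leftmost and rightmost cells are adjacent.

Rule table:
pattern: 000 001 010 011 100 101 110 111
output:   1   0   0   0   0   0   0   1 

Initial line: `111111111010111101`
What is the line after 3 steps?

001111000010011000

step 1: 111111110000011000
step 2: 011111100111000010
step 3: 001111000010011000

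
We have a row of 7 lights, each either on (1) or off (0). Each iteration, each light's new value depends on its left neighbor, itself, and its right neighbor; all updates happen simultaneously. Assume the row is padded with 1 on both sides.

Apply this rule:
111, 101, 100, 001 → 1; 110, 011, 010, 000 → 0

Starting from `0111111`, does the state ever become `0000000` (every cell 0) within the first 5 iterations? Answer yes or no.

no

1011111
0101111
1010111
0101011
1010101
iteration 5 is 1010101, still not uniform 0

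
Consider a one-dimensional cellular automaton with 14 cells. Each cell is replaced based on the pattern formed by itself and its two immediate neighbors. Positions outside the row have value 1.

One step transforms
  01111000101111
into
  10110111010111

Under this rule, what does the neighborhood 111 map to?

At position 2 the neighborhood is 111; the next row has 1 there.

1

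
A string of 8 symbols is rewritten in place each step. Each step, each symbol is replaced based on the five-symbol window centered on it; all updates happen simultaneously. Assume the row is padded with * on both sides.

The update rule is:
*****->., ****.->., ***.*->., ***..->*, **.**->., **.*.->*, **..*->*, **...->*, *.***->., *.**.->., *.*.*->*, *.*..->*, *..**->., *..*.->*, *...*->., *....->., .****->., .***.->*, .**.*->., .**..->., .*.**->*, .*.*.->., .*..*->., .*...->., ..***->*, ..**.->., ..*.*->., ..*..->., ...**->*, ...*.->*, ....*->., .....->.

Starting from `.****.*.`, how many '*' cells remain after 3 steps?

step 1: .....***
step 2: *...**..
step 3: **.*..*.
count of *: 4

4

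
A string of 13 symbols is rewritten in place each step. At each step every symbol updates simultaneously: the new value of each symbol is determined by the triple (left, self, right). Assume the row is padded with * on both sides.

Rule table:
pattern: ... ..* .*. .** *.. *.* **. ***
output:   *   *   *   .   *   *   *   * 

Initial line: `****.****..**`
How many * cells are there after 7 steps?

step 1: *****.*****.*
step 2: ******.*****.
step 3: *******.*****
step 4: ********.****
step 5: *********.***
step 6: **********.**
step 7: ***********.*
count of *: 12

12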